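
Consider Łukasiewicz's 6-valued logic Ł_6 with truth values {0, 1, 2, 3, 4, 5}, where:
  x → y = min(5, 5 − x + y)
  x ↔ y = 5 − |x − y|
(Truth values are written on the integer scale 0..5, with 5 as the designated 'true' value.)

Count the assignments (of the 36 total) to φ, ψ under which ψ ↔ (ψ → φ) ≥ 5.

3

value 5: 3 assignments (counts)
value 4: 7 assignments
value 3: 6 assignments
value 2: 7 assignments
value 1: 6 assignments
value 0: 7 assignments
So 3 of the 36 assignments meet the threshold.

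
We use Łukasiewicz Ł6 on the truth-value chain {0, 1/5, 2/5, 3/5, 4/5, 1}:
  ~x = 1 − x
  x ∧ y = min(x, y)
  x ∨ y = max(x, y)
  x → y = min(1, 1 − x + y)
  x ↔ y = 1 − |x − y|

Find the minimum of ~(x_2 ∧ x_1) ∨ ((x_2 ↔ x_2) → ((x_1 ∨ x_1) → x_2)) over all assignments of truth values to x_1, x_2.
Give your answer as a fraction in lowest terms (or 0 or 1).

3/5

Take x_1 = 4/5, x_2 = 2/5:
x_2 ∧ x_1 = 2/5 ∧ 4/5 = 2/5
~(x_2 ∧ x_1) = ~2/5 = 3/5
x_2 ↔ x_2 = 2/5 ↔ 2/5 = 1
x_1 ∨ x_1 = 4/5 ∨ 4/5 = 4/5
(x_1 ∨ x_1) → x_2 = 4/5 → 2/5 = 3/5
(x_2 ↔ x_2) → ((x_1 ∨ x_1) → x_2) = 1 → 3/5 = 3/5
~(x_2 ∧ x_1) ∨ ((x_2 ↔ x_2) → ((x_1 ∨ x_1) → x_2)) = 3/5 ∨ 3/5 = 3/5
No assignment yields a value below 3/5, so this is the minimum.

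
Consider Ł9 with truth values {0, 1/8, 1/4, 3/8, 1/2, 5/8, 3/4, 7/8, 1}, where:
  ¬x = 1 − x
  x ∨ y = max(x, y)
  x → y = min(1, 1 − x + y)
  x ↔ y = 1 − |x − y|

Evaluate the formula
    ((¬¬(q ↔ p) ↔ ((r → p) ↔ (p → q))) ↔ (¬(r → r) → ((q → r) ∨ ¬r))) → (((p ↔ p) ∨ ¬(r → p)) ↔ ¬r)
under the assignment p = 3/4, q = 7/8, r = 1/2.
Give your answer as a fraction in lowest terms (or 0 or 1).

q ↔ p = 7/8 ↔ 3/4 = 7/8
¬(q ↔ p) = ¬7/8 = 1/8
¬¬(q ↔ p) = ¬1/8 = 7/8
r → p = 1/2 → 3/4 = 1
p → q = 3/4 → 7/8 = 1
(r → p) ↔ (p → q) = 1 ↔ 1 = 1
¬¬(q ↔ p) ↔ ((r → p) ↔ (p → q)) = 7/8 ↔ 1 = 7/8
r → r = 1/2 → 1/2 = 1
¬(r → r) = ¬1 = 0
q → r = 7/8 → 1/2 = 5/8
¬r = ¬1/2 = 1/2
(q → r) ∨ ¬r = 5/8 ∨ 1/2 = 5/8
¬(r → r) → ((q → r) ∨ ¬r) = 0 → 5/8 = 1
(¬¬(q ↔ p) ↔ ((r → p) ↔ (p → q))) ↔ (¬(r → r) → ((q → r) ∨ ¬r)) = 7/8 ↔ 1 = 7/8
p ↔ p = 3/4 ↔ 3/4 = 1
r → p = 1/2 → 3/4 = 1
¬(r → p) = ¬1 = 0
(p ↔ p) ∨ ¬(r → p) = 1 ∨ 0 = 1
¬r = ¬1/2 = 1/2
((p ↔ p) ∨ ¬(r → p)) ↔ ¬r = 1 ↔ 1/2 = 1/2
((¬¬(q ↔ p) ↔ ((r → p) ↔ (p → q))) ↔ (¬(r → r) → ((q → r) ∨ ¬r))) → (((p ↔ p) ∨ ¬(r → p)) ↔ ¬r) = 7/8 → 1/2 = 5/8

5/8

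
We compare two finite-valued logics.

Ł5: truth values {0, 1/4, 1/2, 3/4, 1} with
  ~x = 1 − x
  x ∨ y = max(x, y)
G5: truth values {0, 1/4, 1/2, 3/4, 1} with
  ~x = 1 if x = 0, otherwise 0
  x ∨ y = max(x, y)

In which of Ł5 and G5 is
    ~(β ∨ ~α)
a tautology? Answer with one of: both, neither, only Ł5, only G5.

In Ł5: at α = 0, β = 0 the value is 0 — not a tautology.
In G5: at α = 0, β = 0 the value is 0 — not a tautology.

neither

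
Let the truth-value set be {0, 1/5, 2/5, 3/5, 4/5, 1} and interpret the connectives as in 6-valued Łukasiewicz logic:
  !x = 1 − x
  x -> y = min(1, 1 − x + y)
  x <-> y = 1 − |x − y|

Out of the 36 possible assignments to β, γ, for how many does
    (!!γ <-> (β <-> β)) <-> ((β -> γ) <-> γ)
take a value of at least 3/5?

value 1: 21 assignments (counts)
value 4/5: 5 assignments (counts)
value 3/5: 4 assignments (counts)
value 2/5: 3 assignments
value 1/5: 2 assignments
value 0: 1 assignment
So 30 of the 36 assignments meet the threshold.

30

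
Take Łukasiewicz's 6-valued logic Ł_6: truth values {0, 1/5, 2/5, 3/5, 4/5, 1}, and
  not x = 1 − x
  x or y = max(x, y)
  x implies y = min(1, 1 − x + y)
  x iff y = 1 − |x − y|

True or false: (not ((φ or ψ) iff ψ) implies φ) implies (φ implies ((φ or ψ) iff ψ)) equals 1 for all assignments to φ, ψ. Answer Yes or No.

No

Counterexample: take φ = 3/5, ψ = 0.
φ or ψ = 3/5 or 0 = 3/5
(φ or ψ) iff ψ = 3/5 iff 0 = 2/5
not ((φ or ψ) iff ψ) = not 2/5 = 3/5
not ((φ or ψ) iff ψ) implies φ = 3/5 implies 3/5 = 1
φ or ψ = 3/5 or 0 = 3/5
(φ or ψ) iff ψ = 3/5 iff 0 = 2/5
φ implies ((φ or ψ) iff ψ) = 3/5 implies 2/5 = 4/5
(not ((φ or ψ) iff ψ) implies φ) implies (φ implies ((φ or ψ) iff ψ)) = 1 implies 4/5 = 4/5
This gives 4/5 ≠ 1.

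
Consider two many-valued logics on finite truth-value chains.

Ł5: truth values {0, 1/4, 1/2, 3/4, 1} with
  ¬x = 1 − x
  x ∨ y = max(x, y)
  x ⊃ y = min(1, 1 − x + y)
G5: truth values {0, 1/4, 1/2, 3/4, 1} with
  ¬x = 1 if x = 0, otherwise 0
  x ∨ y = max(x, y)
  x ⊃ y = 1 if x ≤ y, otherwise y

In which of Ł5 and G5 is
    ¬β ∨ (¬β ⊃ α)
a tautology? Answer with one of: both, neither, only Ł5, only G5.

In Ł5: at α = 0, β = 1/4 the value is 3/4 — not a tautology.
In G5: every assignment gives 1 — tautology.

only G5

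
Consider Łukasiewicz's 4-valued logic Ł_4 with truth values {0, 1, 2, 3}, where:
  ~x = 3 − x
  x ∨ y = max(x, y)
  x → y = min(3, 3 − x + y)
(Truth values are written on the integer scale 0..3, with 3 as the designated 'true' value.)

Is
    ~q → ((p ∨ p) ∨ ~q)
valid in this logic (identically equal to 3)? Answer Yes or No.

Yes

p = 0, q = 0 ↦ 3
p = 0, q = 1 ↦ 3
p = 0, q = 2 ↦ 3
p = 0, q = 3 ↦ 3
p = 1, q = 0 ↦ 3
p = 1, q = 1 ↦ 3
p = 1, q = 2 ↦ 3
p = 1, q = 3 ↦ 3
p = 2, q = 0 ↦ 3
p = 2, q = 1 ↦ 3
p = 2, q = 2 ↦ 3
p = 2, q = 3 ↦ 3
p = 3, q = 0 ↦ 3
p = 3, q = 1 ↦ 3
p = 3, q = 2 ↦ 3
p = 3, q = 3 ↦ 3
Every assignment gives a value ≥ 3.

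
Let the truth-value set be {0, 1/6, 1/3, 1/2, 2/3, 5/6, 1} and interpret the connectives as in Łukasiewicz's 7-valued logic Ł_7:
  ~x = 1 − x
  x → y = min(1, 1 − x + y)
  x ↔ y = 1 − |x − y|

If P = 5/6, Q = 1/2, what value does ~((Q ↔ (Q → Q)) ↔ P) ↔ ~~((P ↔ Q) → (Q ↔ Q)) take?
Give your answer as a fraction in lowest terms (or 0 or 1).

1/3

Q → Q = 1/2 → 1/2 = 1
Q ↔ (Q → Q) = 1/2 ↔ 1 = 1/2
(Q ↔ (Q → Q)) ↔ P = 1/2 ↔ 5/6 = 2/3
~((Q ↔ (Q → Q)) ↔ P) = ~2/3 = 1/3
P ↔ Q = 5/6 ↔ 1/2 = 2/3
Q ↔ Q = 1/2 ↔ 1/2 = 1
(P ↔ Q) → (Q ↔ Q) = 2/3 → 1 = 1
~((P ↔ Q) → (Q ↔ Q)) = ~1 = 0
~~((P ↔ Q) → (Q ↔ Q)) = ~0 = 1
~((Q ↔ (Q → Q)) ↔ P) ↔ ~~((P ↔ Q) → (Q ↔ Q)) = 1/3 ↔ 1 = 1/3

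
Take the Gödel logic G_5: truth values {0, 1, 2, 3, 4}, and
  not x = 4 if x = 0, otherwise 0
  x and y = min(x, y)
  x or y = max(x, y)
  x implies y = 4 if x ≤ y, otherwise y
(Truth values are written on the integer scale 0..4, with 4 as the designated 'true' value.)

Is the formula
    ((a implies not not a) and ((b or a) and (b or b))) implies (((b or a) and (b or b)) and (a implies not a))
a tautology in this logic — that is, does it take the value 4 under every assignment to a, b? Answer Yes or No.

Counterexample: take a = 1, b = 1.
not a = not 1 = 0
not not a = not 0 = 4
a implies not not a = 1 implies 4 = 4
b or a = 1 or 1 = 1
b or b = 1 or 1 = 1
(b or a) and (b or b) = 1 and 1 = 1
(a implies not not a) and ((b or a) and (b or b)) = 4 and 1 = 1
b or a = 1 or 1 = 1
b or b = 1 or 1 = 1
(b or a) and (b or b) = 1 and 1 = 1
not a = not 1 = 0
a implies not a = 1 implies 0 = 0
((b or a) and (b or b)) and (a implies not a) = 1 and 0 = 0
((a implies not not a) and ((b or a) and (b or b))) implies (((b or a) and (b or b)) and (a implies not a)) = 1 implies 0 = 0
This gives 0 ≠ 4.

No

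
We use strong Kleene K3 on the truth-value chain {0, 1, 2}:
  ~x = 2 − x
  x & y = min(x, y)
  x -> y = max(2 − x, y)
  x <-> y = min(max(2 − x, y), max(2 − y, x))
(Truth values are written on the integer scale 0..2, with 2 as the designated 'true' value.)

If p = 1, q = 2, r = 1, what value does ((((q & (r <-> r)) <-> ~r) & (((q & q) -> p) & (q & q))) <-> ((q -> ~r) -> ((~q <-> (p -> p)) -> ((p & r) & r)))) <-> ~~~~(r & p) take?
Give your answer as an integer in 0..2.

1

r <-> r = 1 <-> 1 = 1
q & (r <-> r) = 2 & 1 = 1
~r = ~1 = 1
(q & (r <-> r)) <-> ~r = 1 <-> 1 = 1
q & q = 2 & 2 = 2
(q & q) -> p = 2 -> 1 = 1
q & q = 2 & 2 = 2
((q & q) -> p) & (q & q) = 1 & 2 = 1
((q & (r <-> r)) <-> ~r) & (((q & q) -> p) & (q & q)) = 1 & 1 = 1
~r = ~1 = 1
q -> ~r = 2 -> 1 = 1
~q = ~2 = 0
p -> p = 1 -> 1 = 1
~q <-> (p -> p) = 0 <-> 1 = 1
p & r = 1 & 1 = 1
(p & r) & r = 1 & 1 = 1
(~q <-> (p -> p)) -> ((p & r) & r) = 1 -> 1 = 1
(q -> ~r) -> ((~q <-> (p -> p)) -> ((p & r) & r)) = 1 -> 1 = 1
(((q & (r <-> r)) <-> ~r) & (((q & q) -> p) & (q & q))) <-> ((q -> ~r) -> ((~q <-> (p -> p)) -> ((p & r) & r))) = 1 <-> 1 = 1
r & p = 1 & 1 = 1
~(r & p) = ~1 = 1
~~(r & p) = ~1 = 1
~~~(r & p) = ~1 = 1
~~~~(r & p) = ~1 = 1
((((q & (r <-> r)) <-> ~r) & (((q & q) -> p) & (q & q))) <-> ((q -> ~r) -> ((~q <-> (p -> p)) -> ((p & r) & r)))) <-> ~~~~(r & p) = 1 <-> 1 = 1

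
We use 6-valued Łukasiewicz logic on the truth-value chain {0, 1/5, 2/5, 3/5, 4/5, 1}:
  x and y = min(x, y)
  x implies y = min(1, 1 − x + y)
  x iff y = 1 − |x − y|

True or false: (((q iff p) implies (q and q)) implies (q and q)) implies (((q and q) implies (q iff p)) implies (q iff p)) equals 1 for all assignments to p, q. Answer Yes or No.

Yes

At p = 4/5, q = 0, for instance:
q iff p = 0 iff 4/5 = 1/5
q and q = 0 and 0 = 0
(q iff p) implies (q and q) = 1/5 implies 0 = 4/5
((q iff p) implies (q and q)) implies (q and q) = 4/5 implies 0 = 1/5
(q and q) implies (q iff p) = 0 implies 1/5 = 1
((q and q) implies (q iff p)) implies (q iff p) = 1 implies 1/5 = 1/5
(((q iff p) implies (q and q)) implies (q and q)) implies (((q and q) implies (q iff p)) implies (q iff p)) = 1/5 implies 1/5 = 1
and checking the remaining 35 assignments likewise gives ≥ 1 in every case.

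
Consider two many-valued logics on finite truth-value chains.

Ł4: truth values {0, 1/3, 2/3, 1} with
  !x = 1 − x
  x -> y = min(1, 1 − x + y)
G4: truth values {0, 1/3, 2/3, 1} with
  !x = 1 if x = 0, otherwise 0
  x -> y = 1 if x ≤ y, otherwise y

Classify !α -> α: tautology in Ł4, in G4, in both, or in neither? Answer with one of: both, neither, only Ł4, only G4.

neither

In Ł4: at α = 0 the value is 0 — not a tautology.
In G4: at α = 0 the value is 0 — not a tautology.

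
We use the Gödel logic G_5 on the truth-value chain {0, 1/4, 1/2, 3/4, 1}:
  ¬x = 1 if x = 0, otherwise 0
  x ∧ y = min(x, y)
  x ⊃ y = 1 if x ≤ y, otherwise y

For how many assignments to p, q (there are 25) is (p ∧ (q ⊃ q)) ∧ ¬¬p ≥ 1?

5

value 1: 5 assignments (counts)
value 3/4: 5 assignments
value 1/2: 5 assignments
value 1/4: 5 assignments
value 0: 5 assignments
So 5 of the 25 assignments meet the threshold.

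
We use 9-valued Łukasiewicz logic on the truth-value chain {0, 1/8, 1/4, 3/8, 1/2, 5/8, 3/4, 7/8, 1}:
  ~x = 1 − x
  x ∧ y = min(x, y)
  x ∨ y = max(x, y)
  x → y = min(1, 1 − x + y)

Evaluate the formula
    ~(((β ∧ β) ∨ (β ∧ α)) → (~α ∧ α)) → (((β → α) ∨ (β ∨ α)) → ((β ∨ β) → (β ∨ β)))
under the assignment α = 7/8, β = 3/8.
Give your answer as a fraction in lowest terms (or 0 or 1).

1

β ∧ β = 3/8 ∧ 3/8 = 3/8
β ∧ α = 3/8 ∧ 7/8 = 3/8
(β ∧ β) ∨ (β ∧ α) = 3/8 ∨ 3/8 = 3/8
~α = ~7/8 = 1/8
~α ∧ α = 1/8 ∧ 7/8 = 1/8
((β ∧ β) ∨ (β ∧ α)) → (~α ∧ α) = 3/8 → 1/8 = 3/4
~(((β ∧ β) ∨ (β ∧ α)) → (~α ∧ α)) = ~3/4 = 1/4
β → α = 3/8 → 7/8 = 1
β ∨ α = 3/8 ∨ 7/8 = 7/8
(β → α) ∨ (β ∨ α) = 1 ∨ 7/8 = 1
β ∨ β = 3/8 ∨ 3/8 = 3/8
β ∨ β = 3/8 ∨ 3/8 = 3/8
(β ∨ β) → (β ∨ β) = 3/8 → 3/8 = 1
((β → α) ∨ (β ∨ α)) → ((β ∨ β) → (β ∨ β)) = 1 → 1 = 1
~(((β ∧ β) ∨ (β ∧ α)) → (~α ∧ α)) → (((β → α) ∨ (β ∨ α)) → ((β ∨ β) → (β ∨ β))) = 1/4 → 1 = 1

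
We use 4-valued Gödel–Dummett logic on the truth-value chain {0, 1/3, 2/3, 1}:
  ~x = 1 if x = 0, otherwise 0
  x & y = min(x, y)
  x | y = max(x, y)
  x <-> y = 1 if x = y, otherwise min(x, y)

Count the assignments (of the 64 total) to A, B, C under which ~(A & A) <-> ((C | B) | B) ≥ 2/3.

15

value 1: 10 assignments (counts)
value 2/3: 5 assignments (counts)
value 1/3: 3 assignments
value 0: 46 assignments
So 15 of the 64 assignments meet the threshold.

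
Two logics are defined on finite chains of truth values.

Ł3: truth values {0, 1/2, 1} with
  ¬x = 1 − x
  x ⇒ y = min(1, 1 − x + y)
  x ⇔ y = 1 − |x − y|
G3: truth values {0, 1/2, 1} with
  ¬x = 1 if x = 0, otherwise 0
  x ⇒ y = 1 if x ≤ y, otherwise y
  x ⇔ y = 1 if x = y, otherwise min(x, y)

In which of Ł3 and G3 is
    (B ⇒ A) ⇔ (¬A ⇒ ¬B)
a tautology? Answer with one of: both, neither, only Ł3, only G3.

only Ł3

In Ł3: every assignment gives 1 — tautology.
In G3: at A = 1/2, B = 1 the value is 1/2 — not a tautology.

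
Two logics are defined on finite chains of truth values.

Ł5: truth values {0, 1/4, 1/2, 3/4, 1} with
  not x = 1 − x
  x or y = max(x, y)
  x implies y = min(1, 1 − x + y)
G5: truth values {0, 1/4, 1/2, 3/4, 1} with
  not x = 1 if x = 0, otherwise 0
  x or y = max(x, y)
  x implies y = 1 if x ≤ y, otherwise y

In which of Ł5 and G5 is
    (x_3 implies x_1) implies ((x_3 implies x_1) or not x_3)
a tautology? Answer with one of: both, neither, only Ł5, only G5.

both

In Ł5: every assignment gives 1 — tautology.
In G5: every assignment gives 1 — tautology.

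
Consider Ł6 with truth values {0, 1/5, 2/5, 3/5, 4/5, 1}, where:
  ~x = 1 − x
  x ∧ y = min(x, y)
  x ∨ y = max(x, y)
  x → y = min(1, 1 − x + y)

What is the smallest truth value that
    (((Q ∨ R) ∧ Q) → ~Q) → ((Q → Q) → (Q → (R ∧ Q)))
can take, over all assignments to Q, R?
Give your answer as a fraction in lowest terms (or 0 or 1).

3/5

Take Q = 2/5, R = 0:
Q ∨ R = 2/5 ∨ 0 = 2/5
(Q ∨ R) ∧ Q = 2/5 ∧ 2/5 = 2/5
~Q = ~2/5 = 3/5
((Q ∨ R) ∧ Q) → ~Q = 2/5 → 3/5 = 1
Q → Q = 2/5 → 2/5 = 1
R ∧ Q = 0 ∧ 2/5 = 0
Q → (R ∧ Q) = 2/5 → 0 = 3/5
(Q → Q) → (Q → (R ∧ Q)) = 1 → 3/5 = 3/5
(((Q ∨ R) ∧ Q) → ~Q) → ((Q → Q) → (Q → (R ∧ Q))) = 1 → 3/5 = 3/5
No assignment yields a value below 3/5, so this is the minimum.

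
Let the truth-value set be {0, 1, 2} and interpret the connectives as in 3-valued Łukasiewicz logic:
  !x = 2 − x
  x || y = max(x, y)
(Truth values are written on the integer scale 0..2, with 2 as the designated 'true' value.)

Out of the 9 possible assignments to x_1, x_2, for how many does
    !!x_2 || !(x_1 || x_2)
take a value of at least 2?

4

x_1 = 0, x_2 = 0 ↦ 2  ≥
x_1 = 0, x_2 = 1 ↦ 1  <
x_1 = 0, x_2 = 2 ↦ 2  ≥
x_1 = 1, x_2 = 0 ↦ 1  <
x_1 = 1, x_2 = 1 ↦ 1  <
x_1 = 1, x_2 = 2 ↦ 2  ≥
x_1 = 2, x_2 = 0 ↦ 0  <
x_1 = 2, x_2 = 1 ↦ 1  <
x_1 = 2, x_2 = 2 ↦ 2  ≥
So 4 of the 9 assignments meet the threshold.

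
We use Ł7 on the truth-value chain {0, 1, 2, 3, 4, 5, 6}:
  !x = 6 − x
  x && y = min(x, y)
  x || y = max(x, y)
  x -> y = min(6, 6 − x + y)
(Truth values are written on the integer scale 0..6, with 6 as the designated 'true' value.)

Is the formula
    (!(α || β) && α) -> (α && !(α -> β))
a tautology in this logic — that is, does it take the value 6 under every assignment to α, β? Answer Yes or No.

No

Counterexample: take α = 1, β = 1.
α || β = 1 || 1 = 1
!(α || β) = !1 = 5
!(α || β) && α = 5 && 1 = 1
α -> β = 1 -> 1 = 6
!(α -> β) = !6 = 0
α && !(α -> β) = 1 && 0 = 0
(!(α || β) && α) -> (α && !(α -> β)) = 1 -> 0 = 5
This gives 5 ≠ 6.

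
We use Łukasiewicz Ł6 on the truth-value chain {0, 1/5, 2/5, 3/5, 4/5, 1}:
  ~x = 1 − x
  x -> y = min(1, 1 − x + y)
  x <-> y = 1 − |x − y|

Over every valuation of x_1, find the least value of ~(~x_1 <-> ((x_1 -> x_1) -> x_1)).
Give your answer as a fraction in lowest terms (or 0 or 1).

Take x_1 = 2/5:
~x_1 = ~2/5 = 3/5
x_1 -> x_1 = 2/5 -> 2/5 = 1
(x_1 -> x_1) -> x_1 = 1 -> 2/5 = 2/5
~x_1 <-> ((x_1 -> x_1) -> x_1) = 3/5 <-> 2/5 = 4/5
~(~x_1 <-> ((x_1 -> x_1) -> x_1)) = ~4/5 = 1/5
No assignment yields a value below 1/5, so this is the minimum.

1/5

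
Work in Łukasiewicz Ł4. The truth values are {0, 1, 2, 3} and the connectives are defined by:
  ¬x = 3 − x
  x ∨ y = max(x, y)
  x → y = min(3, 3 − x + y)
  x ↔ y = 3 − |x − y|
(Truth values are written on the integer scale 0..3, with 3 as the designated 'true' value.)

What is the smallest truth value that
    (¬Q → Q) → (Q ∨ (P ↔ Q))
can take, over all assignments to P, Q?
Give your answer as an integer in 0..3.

2

Take P = 0, Q = 2:
¬Q = ¬2 = 1
¬Q → Q = 1 → 2 = 3
P ↔ Q = 0 ↔ 2 = 1
Q ∨ (P ↔ Q) = 2 ∨ 1 = 2
(¬Q → Q) → (Q ∨ (P ↔ Q)) = 3 → 2 = 2
No assignment yields a value below 2, so this is the minimum.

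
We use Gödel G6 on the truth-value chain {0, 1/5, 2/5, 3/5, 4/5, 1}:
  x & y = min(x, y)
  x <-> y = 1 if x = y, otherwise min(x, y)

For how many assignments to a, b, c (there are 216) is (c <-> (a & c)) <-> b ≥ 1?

value 1: 36 assignments (counts)
value 4/5: 22 assignments
value 3/5: 26 assignments
value 2/5: 33 assignments
value 1/5: 43 assignments
value 0: 56 assignments
So 36 of the 216 assignments meet the threshold.

36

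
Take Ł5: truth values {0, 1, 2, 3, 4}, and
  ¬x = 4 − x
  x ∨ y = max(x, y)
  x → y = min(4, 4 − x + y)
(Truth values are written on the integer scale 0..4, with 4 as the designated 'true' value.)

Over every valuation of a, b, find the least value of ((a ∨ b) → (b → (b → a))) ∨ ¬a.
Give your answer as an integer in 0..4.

2

Take a = 2, b = 4:
a ∨ b = 2 ∨ 4 = 4
b → a = 4 → 2 = 2
b → (b → a) = 4 → 2 = 2
(a ∨ b) → (b → (b → a)) = 4 → 2 = 2
¬a = ¬2 = 2
((a ∨ b) → (b → (b → a))) ∨ ¬a = 2 ∨ 2 = 2
No assignment yields a value below 2, so this is the minimum.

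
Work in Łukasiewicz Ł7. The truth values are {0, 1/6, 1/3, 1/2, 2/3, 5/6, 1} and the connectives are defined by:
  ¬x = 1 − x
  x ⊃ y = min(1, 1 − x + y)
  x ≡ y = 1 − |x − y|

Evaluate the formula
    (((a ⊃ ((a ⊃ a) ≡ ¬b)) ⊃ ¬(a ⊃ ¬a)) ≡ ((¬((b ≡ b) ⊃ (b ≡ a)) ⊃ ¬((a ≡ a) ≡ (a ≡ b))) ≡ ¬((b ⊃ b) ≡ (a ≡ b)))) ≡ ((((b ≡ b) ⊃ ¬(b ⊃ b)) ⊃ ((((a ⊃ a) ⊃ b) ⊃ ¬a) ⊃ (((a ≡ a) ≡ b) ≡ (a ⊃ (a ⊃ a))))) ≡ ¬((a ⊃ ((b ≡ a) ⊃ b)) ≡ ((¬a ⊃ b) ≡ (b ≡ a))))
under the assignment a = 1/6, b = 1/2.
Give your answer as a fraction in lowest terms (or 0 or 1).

1/3

a ⊃ a = 1/6 ⊃ 1/6 = 1
¬b = ¬1/2 = 1/2
(a ⊃ a) ≡ ¬b = 1 ≡ 1/2 = 1/2
a ⊃ ((a ⊃ a) ≡ ¬b) = 1/6 ⊃ 1/2 = 1
¬a = ¬1/6 = 5/6
a ⊃ ¬a = 1/6 ⊃ 5/6 = 1
¬(a ⊃ ¬a) = ¬1 = 0
(a ⊃ ((a ⊃ a) ≡ ¬b)) ⊃ ¬(a ⊃ ¬a) = 1 ⊃ 0 = 0
b ≡ b = 1/2 ≡ 1/2 = 1
b ≡ a = 1/2 ≡ 1/6 = 2/3
(b ≡ b) ⊃ (b ≡ a) = 1 ⊃ 2/3 = 2/3
¬((b ≡ b) ⊃ (b ≡ a)) = ¬2/3 = 1/3
a ≡ a = 1/6 ≡ 1/6 = 1
a ≡ b = 1/6 ≡ 1/2 = 2/3
(a ≡ a) ≡ (a ≡ b) = 1 ≡ 2/3 = 2/3
¬((a ≡ a) ≡ (a ≡ b)) = ¬2/3 = 1/3
¬((b ≡ b) ⊃ (b ≡ a)) ⊃ ¬((a ≡ a) ≡ (a ≡ b)) = 1/3 ⊃ 1/3 = 1
b ⊃ b = 1/2 ⊃ 1/2 = 1
a ≡ b = 1/6 ≡ 1/2 = 2/3
(b ⊃ b) ≡ (a ≡ b) = 1 ≡ 2/3 = 2/3
¬((b ⊃ b) ≡ (a ≡ b)) = ¬2/3 = 1/3
(¬((b ≡ b) ⊃ (b ≡ a)) ⊃ ¬((a ≡ a) ≡ (a ≡ b))) ≡ ¬((b ⊃ b) ≡ (a ≡ b)) = 1 ≡ 1/3 = 1/3
((a ⊃ ((a ⊃ a) ≡ ¬b)) ⊃ ¬(a ⊃ ¬a)) ≡ ((¬((b ≡ b) ⊃ (b ≡ a)) ⊃ ¬((a ≡ a) ≡ (a ≡ b))) ≡ ¬((b ⊃ b) ≡ (a ≡ b))) = 0 ≡ 1/3 = 2/3
b ≡ b = 1/2 ≡ 1/2 = 1
b ⊃ b = 1/2 ⊃ 1/2 = 1
¬(b ⊃ b) = ¬1 = 0
(b ≡ b) ⊃ ¬(b ⊃ b) = 1 ⊃ 0 = 0
a ⊃ a = 1/6 ⊃ 1/6 = 1
(a ⊃ a) ⊃ b = 1 ⊃ 1/2 = 1/2
¬a = ¬1/6 = 5/6
((a ⊃ a) ⊃ b) ⊃ ¬a = 1/2 ⊃ 5/6 = 1
a ≡ a = 1/6 ≡ 1/6 = 1
(a ≡ a) ≡ b = 1 ≡ 1/2 = 1/2
a ⊃ a = 1/6 ⊃ 1/6 = 1
a ⊃ (a ⊃ a) = 1/6 ⊃ 1 = 1
((a ≡ a) ≡ b) ≡ (a ⊃ (a ⊃ a)) = 1/2 ≡ 1 = 1/2
(((a ⊃ a) ⊃ b) ⊃ ¬a) ⊃ (((a ≡ a) ≡ b) ≡ (a ⊃ (a ⊃ a))) = 1 ⊃ 1/2 = 1/2
((b ≡ b) ⊃ ¬(b ⊃ b)) ⊃ ((((a ⊃ a) ⊃ b) ⊃ ¬a) ⊃ (((a ≡ a) ≡ b) ≡ (a ⊃ (a ⊃ a)))) = 0 ⊃ 1/2 = 1
b ≡ a = 1/2 ≡ 1/6 = 2/3
(b ≡ a) ⊃ b = 2/3 ⊃ 1/2 = 5/6
a ⊃ ((b ≡ a) ⊃ b) = 1/6 ⊃ 5/6 = 1
¬a = ¬1/6 = 5/6
¬a ⊃ b = 5/6 ⊃ 1/2 = 2/3
b ≡ a = 1/2 ≡ 1/6 = 2/3
(¬a ⊃ b) ≡ (b ≡ a) = 2/3 ≡ 2/3 = 1
(a ⊃ ((b ≡ a) ⊃ b)) ≡ ((¬a ⊃ b) ≡ (b ≡ a)) = 1 ≡ 1 = 1
¬((a ⊃ ((b ≡ a) ⊃ b)) ≡ ((¬a ⊃ b) ≡ (b ≡ a))) = ¬1 = 0
(((b ≡ b) ⊃ ¬(b ⊃ b)) ⊃ ((((a ⊃ a) ⊃ b) ⊃ ¬a) ⊃ (((a ≡ a) ≡ b) ≡ (a ⊃ (a ⊃ a))))) ≡ ¬((a ⊃ ((b ≡ a) ⊃ b)) ≡ ((¬a ⊃ b) ≡ (b ≡ a))) = 1 ≡ 0 = 0
(((a ⊃ ((a ⊃ a) ≡ ¬b)) ⊃ ¬(a ⊃ ¬a)) ≡ ((¬((b ≡ b) ⊃ (b ≡ a)) ⊃ ¬((a ≡ a) ≡ (a ≡ b))) ≡ ¬((b ⊃ b) ≡ (a ≡ b)))) ≡ ((((b ≡ b) ⊃ ¬(b ⊃ b)) ⊃ ((((a ⊃ a) ⊃ b) ⊃ ¬a) ⊃ (((a ≡ a) ≡ b) ≡ (a ⊃ (a ⊃ a))))) ≡ ¬((a ⊃ ((b ≡ a) ⊃ b)) ≡ ((¬a ⊃ b) ≡ (b ≡ a)))) = 2/3 ≡ 0 = 1/3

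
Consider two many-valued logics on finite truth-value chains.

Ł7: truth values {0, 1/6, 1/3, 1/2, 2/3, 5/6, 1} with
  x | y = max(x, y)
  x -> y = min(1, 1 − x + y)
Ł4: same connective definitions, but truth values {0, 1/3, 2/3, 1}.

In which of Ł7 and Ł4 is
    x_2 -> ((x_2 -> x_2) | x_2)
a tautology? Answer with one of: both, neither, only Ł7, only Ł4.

both

In Ł7: every assignment gives 1 — tautology.
In Ł4: every assignment gives 1 — tautology.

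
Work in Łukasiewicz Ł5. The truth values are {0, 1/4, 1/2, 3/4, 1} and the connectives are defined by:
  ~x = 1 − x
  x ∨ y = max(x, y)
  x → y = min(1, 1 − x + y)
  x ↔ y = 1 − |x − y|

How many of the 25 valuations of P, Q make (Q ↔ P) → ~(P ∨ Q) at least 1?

value 1: 9 assignments (counts)
value 3/4: 7 assignments
value 1/2: 5 assignments
value 1/4: 3 assignments
value 0: 1 assignment
So 9 of the 25 assignments meet the threshold.

9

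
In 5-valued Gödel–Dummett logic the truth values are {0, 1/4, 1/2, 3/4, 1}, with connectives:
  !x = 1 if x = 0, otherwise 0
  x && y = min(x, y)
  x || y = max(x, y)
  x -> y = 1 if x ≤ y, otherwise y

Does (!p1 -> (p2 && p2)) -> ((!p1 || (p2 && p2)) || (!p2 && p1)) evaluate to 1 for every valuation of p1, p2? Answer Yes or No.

No

Counterexample: take p1 = 1/4, p2 = 0.
!p1 = !1/4 = 0
p2 && p2 = 0 && 0 = 0
!p1 -> (p2 && p2) = 0 -> 0 = 1
!p1 = !1/4 = 0
p2 && p2 = 0 && 0 = 0
!p1 || (p2 && p2) = 0 || 0 = 0
!p2 = !0 = 1
!p2 && p1 = 1 && 1/4 = 1/4
(!p1 || (p2 && p2)) || (!p2 && p1) = 0 || 1/4 = 1/4
(!p1 -> (p2 && p2)) -> ((!p1 || (p2 && p2)) || (!p2 && p1)) = 1 -> 1/4 = 1/4
This gives 1/4 ≠ 1.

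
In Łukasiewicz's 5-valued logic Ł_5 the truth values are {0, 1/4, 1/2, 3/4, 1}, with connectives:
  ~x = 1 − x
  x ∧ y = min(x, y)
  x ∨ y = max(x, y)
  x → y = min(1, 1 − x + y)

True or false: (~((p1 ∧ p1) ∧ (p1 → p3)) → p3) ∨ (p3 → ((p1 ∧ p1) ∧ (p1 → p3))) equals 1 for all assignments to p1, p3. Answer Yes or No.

Counterexample: take p1 = 0, p3 = 1/4.
p1 ∧ p1 = 0 ∧ 0 = 0
p1 → p3 = 0 → 1/4 = 1
(p1 ∧ p1) ∧ (p1 → p3) = 0 ∧ 1 = 0
~((p1 ∧ p1) ∧ (p1 → p3)) = ~0 = 1
~((p1 ∧ p1) ∧ (p1 → p3)) → p3 = 1 → 1/4 = 1/4
p1 ∧ p1 = 0 ∧ 0 = 0
p1 → p3 = 0 → 1/4 = 1
(p1 ∧ p1) ∧ (p1 → p3) = 0 ∧ 1 = 0
p3 → ((p1 ∧ p1) ∧ (p1 → p3)) = 1/4 → 0 = 3/4
(~((p1 ∧ p1) ∧ (p1 → p3)) → p3) ∨ (p3 → ((p1 ∧ p1) ∧ (p1 → p3))) = 1/4 ∨ 3/4 = 3/4
This gives 3/4 ≠ 1.

No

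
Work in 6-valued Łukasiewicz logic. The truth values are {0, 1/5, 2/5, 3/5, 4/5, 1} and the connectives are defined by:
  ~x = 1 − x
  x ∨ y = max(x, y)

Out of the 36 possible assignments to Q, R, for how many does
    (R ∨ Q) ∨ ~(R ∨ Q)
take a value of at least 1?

12

value 1: 12 assignments (counts)
value 4/5: 12 assignments
value 3/5: 12 assignments
So 12 of the 36 assignments meet the threshold.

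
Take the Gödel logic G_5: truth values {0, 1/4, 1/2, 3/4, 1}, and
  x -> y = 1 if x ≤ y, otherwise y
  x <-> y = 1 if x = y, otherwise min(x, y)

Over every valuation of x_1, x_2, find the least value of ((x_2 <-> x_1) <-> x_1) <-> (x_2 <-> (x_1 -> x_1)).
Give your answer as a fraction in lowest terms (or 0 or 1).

Take x_1 = 0, x_2 = 1/4:
x_2 <-> x_1 = 1/4 <-> 0 = 0
(x_2 <-> x_1) <-> x_1 = 0 <-> 0 = 1
x_1 -> x_1 = 0 -> 0 = 1
x_2 <-> (x_1 -> x_1) = 1/4 <-> 1 = 1/4
((x_2 <-> x_1) <-> x_1) <-> (x_2 <-> (x_1 -> x_1)) = 1 <-> 1/4 = 1/4
No assignment yields a value below 1/4, so this is the minimum.

1/4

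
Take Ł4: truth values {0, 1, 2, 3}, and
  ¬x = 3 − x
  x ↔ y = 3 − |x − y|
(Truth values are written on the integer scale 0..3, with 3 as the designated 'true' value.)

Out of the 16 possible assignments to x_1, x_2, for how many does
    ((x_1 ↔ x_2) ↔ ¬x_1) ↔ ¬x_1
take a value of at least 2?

x_1 = 0, x_2 = 0 ↦ 3  ≥
x_1 = 0, x_2 = 1 ↦ 2  ≥
x_1 = 0, x_2 = 2 ↦ 1  <
x_1 = 0, x_2 = 3 ↦ 0  <
x_1 = 1, x_2 = 0 ↦ 2  ≥
x_1 = 1, x_2 = 1 ↦ 3  ≥
x_1 = 1, x_2 = 2 ↦ 2  ≥
x_1 = 1, x_2 = 3 ↦ 3  ≥
x_1 = 2, x_2 = 0 ↦ 1  <
x_1 = 2, x_2 = 1 ↦ 2  ≥
x_1 = 2, x_2 = 2 ↦ 3  ≥
x_1 = 2, x_2 = 3 ↦ 2  ≥
x_1 = 3, x_2 = 0 ↦ 0  <
x_1 = 3, x_2 = 1 ↦ 1  <
x_1 = 3, x_2 = 2 ↦ 2  ≥
x_1 = 3, x_2 = 3 ↦ 3  ≥
So 11 of the 16 assignments meet the threshold.

11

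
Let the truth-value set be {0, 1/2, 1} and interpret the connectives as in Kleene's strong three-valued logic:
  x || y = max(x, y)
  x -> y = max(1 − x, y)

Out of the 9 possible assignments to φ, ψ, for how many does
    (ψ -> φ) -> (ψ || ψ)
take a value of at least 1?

φ = 0, ψ = 0 ↦ 0  <
φ = 0, ψ = 1/2 ↦ 1/2  <
φ = 0, ψ = 1 ↦ 1  ≥
φ = 1/2, ψ = 0 ↦ 0  <
φ = 1/2, ψ = 1/2 ↦ 1/2  <
φ = 1/2, ψ = 1 ↦ 1  ≥
φ = 1, ψ = 0 ↦ 0  <
φ = 1, ψ = 1/2 ↦ 1/2  <
φ = 1, ψ = 1 ↦ 1  ≥
So 3 of the 9 assignments meet the threshold.

3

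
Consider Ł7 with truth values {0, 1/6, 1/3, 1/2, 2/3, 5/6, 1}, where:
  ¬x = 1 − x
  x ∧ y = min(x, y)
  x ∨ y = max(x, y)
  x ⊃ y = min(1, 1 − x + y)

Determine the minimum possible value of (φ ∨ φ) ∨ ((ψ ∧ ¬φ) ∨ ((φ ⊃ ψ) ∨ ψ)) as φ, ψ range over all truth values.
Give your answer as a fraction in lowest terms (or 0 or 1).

1/2

Take φ = 1/2, ψ = 0:
φ ∨ φ = 1/2 ∨ 1/2 = 1/2
¬φ = ¬1/2 = 1/2
ψ ∧ ¬φ = 0 ∧ 1/2 = 0
φ ⊃ ψ = 1/2 ⊃ 0 = 1/2
(φ ⊃ ψ) ∨ ψ = 1/2 ∨ 0 = 1/2
(ψ ∧ ¬φ) ∨ ((φ ⊃ ψ) ∨ ψ) = 0 ∨ 1/2 = 1/2
(φ ∨ φ) ∨ ((ψ ∧ ¬φ) ∨ ((φ ⊃ ψ) ∨ ψ)) = 1/2 ∨ 1/2 = 1/2
No assignment yields a value below 1/2, so this is the minimum.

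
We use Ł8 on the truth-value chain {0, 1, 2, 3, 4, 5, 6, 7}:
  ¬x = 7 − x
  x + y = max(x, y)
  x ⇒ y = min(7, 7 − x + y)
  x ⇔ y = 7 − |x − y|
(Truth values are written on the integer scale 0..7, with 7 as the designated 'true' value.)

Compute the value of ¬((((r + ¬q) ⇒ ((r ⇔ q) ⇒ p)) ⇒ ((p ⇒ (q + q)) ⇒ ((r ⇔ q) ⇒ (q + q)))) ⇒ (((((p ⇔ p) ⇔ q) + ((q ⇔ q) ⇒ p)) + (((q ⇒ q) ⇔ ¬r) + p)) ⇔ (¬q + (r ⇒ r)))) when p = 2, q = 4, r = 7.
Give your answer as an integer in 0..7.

¬q = ¬4 = 3
r + ¬q = 7 + 3 = 7
r ⇔ q = 7 ⇔ 4 = 4
(r ⇔ q) ⇒ p = 4 ⇒ 2 = 5
(r + ¬q) ⇒ ((r ⇔ q) ⇒ p) = 7 ⇒ 5 = 5
q + q = 4 + 4 = 4
p ⇒ (q + q) = 2 ⇒ 4 = 7
r ⇔ q = 7 ⇔ 4 = 4
q + q = 4 + 4 = 4
(r ⇔ q) ⇒ (q + q) = 4 ⇒ 4 = 7
(p ⇒ (q + q)) ⇒ ((r ⇔ q) ⇒ (q + q)) = 7 ⇒ 7 = 7
((r + ¬q) ⇒ ((r ⇔ q) ⇒ p)) ⇒ ((p ⇒ (q + q)) ⇒ ((r ⇔ q) ⇒ (q + q))) = 5 ⇒ 7 = 7
p ⇔ p = 2 ⇔ 2 = 7
(p ⇔ p) ⇔ q = 7 ⇔ 4 = 4
q ⇔ q = 4 ⇔ 4 = 7
(q ⇔ q) ⇒ p = 7 ⇒ 2 = 2
((p ⇔ p) ⇔ q) + ((q ⇔ q) ⇒ p) = 4 + 2 = 4
q ⇒ q = 4 ⇒ 4 = 7
¬r = ¬7 = 0
(q ⇒ q) ⇔ ¬r = 7 ⇔ 0 = 0
((q ⇒ q) ⇔ ¬r) + p = 0 + 2 = 2
(((p ⇔ p) ⇔ q) + ((q ⇔ q) ⇒ p)) + (((q ⇒ q) ⇔ ¬r) + p) = 4 + 2 = 4
¬q = ¬4 = 3
r ⇒ r = 7 ⇒ 7 = 7
¬q + (r ⇒ r) = 3 + 7 = 7
((((p ⇔ p) ⇔ q) + ((q ⇔ q) ⇒ p)) + (((q ⇒ q) ⇔ ¬r) + p)) ⇔ (¬q + (r ⇒ r)) = 4 ⇔ 7 = 4
(((r + ¬q) ⇒ ((r ⇔ q) ⇒ p)) ⇒ ((p ⇒ (q + q)) ⇒ ((r ⇔ q) ⇒ (q + q)))) ⇒ (((((p ⇔ p) ⇔ q) + ((q ⇔ q) ⇒ p)) + (((q ⇒ q) ⇔ ¬r) + p)) ⇔ (¬q + (r ⇒ r))) = 7 ⇒ 4 = 4
¬((((r + ¬q) ⇒ ((r ⇔ q) ⇒ p)) ⇒ ((p ⇒ (q + q)) ⇒ ((r ⇔ q) ⇒ (q + q)))) ⇒ (((((p ⇔ p) ⇔ q) + ((q ⇔ q) ⇒ p)) + (((q ⇒ q) ⇔ ¬r) + p)) ⇔ (¬q + (r ⇒ r)))) = ¬4 = 3

3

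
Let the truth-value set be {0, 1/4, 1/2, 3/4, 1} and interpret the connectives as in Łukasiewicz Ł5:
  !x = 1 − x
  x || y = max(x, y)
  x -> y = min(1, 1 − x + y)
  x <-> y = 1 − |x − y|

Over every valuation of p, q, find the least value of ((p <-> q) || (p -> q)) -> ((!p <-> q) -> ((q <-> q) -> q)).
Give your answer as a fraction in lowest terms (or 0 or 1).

1/2

Take p = 1/2, q = 1/2:
p <-> q = 1/2 <-> 1/2 = 1
p -> q = 1/2 -> 1/2 = 1
(p <-> q) || (p -> q) = 1 || 1 = 1
!p = !1/2 = 1/2
!p <-> q = 1/2 <-> 1/2 = 1
q <-> q = 1/2 <-> 1/2 = 1
(q <-> q) -> q = 1 -> 1/2 = 1/2
(!p <-> q) -> ((q <-> q) -> q) = 1 -> 1/2 = 1/2
((p <-> q) || (p -> q)) -> ((!p <-> q) -> ((q <-> q) -> q)) = 1 -> 1/2 = 1/2
No assignment yields a value below 1/2, so this is the minimum.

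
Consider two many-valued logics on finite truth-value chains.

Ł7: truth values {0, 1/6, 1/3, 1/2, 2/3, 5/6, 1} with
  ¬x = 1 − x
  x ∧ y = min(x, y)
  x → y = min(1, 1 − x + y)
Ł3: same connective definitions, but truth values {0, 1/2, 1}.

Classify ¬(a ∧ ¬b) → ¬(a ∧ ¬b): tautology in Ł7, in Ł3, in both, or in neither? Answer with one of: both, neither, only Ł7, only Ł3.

In Ł7: every assignment gives 1 — tautology.
In Ł3: every assignment gives 1 — tautology.

both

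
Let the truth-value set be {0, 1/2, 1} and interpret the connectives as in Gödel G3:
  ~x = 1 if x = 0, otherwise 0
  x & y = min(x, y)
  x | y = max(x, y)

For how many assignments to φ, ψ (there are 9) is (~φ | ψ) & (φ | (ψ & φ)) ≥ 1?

1

φ = 0, ψ = 0 ↦ 0  <
φ = 0, ψ = 1/2 ↦ 0  <
φ = 0, ψ = 1 ↦ 0  <
φ = 1/2, ψ = 0 ↦ 0  <
φ = 1/2, ψ = 1/2 ↦ 1/2  <
φ = 1/2, ψ = 1 ↦ 1/2  <
φ = 1, ψ = 0 ↦ 0  <
φ = 1, ψ = 1/2 ↦ 1/2  <
φ = 1, ψ = 1 ↦ 1  ≥
So 1 of the 9 assignments meets the threshold.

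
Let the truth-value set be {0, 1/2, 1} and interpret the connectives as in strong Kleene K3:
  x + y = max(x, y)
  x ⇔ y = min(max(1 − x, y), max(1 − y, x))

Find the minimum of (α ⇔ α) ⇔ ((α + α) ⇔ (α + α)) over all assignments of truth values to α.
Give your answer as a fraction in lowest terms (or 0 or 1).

Take α = 1/2:
α ⇔ α = 1/2 ⇔ 1/2 = 1/2
α + α = 1/2 + 1/2 = 1/2
α + α = 1/2 + 1/2 = 1/2
(α + α) ⇔ (α + α) = 1/2 ⇔ 1/2 = 1/2
(α ⇔ α) ⇔ ((α + α) ⇔ (α + α)) = 1/2 ⇔ 1/2 = 1/2
No assignment yields a value below 1/2, so this is the minimum.

1/2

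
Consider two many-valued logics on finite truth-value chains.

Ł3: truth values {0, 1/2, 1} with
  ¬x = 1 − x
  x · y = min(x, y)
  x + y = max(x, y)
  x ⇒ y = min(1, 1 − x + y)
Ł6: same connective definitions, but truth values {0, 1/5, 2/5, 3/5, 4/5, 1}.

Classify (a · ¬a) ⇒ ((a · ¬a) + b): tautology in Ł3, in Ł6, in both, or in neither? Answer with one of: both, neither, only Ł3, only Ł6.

In Ł3: every assignment gives 1 — tautology.
In Ł6: every assignment gives 1 — tautology.

both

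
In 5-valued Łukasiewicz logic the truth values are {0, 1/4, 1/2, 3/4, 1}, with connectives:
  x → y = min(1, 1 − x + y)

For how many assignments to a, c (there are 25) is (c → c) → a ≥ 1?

5

value 1: 5 assignments (counts)
value 3/4: 5 assignments
value 1/2: 5 assignments
value 1/4: 5 assignments
value 0: 5 assignments
So 5 of the 25 assignments meet the threshold.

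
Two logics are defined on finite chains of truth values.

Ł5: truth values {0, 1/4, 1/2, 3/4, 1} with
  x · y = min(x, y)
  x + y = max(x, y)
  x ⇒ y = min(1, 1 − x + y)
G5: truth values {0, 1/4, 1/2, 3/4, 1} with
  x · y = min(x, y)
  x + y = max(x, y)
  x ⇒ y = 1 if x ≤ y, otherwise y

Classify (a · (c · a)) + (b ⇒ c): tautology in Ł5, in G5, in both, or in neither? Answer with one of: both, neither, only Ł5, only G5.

In Ł5: at a = 0, b = 1/4, c = 0 the value is 3/4 — not a tautology.
In G5: at a = 0, b = 1/4, c = 0 the value is 0 — not a tautology.

neither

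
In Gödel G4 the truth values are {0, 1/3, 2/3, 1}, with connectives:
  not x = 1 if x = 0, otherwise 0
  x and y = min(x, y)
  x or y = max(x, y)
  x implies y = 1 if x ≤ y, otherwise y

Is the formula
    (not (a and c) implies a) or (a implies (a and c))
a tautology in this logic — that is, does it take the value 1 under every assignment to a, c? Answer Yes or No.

No

Counterexample: take a = 1/3, c = 0.
a and c = 1/3 and 0 = 0
not (a and c) = not 0 = 1
not (a and c) implies a = 1 implies 1/3 = 1/3
a and c = 1/3 and 0 = 0
a implies (a and c) = 1/3 implies 0 = 0
(not (a and c) implies a) or (a implies (a and c)) = 1/3 or 0 = 1/3
This gives 1/3 ≠ 1.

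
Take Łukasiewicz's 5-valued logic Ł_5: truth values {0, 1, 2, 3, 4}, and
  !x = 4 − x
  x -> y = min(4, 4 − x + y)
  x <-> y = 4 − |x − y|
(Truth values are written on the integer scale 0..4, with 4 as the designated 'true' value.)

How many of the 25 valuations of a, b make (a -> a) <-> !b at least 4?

value 4: 5 assignments (counts)
value 3: 5 assignments
value 2: 5 assignments
value 1: 5 assignments
value 0: 5 assignments
So 5 of the 25 assignments meet the threshold.

5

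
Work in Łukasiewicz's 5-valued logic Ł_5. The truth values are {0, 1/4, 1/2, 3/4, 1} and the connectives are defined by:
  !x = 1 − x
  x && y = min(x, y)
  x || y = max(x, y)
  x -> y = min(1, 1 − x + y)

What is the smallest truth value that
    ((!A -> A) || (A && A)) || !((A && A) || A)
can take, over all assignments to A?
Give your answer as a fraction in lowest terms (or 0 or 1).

Take A = 1/4:
!A = !1/4 = 3/4
!A -> A = 3/4 -> 1/4 = 1/2
A && A = 1/4 && 1/4 = 1/4
(!A -> A) || (A && A) = 1/2 || 1/4 = 1/2
A && A = 1/4 && 1/4 = 1/4
(A && A) || A = 1/4 || 1/4 = 1/4
!((A && A) || A) = !1/4 = 3/4
((!A -> A) || (A && A)) || !((A && A) || A) = 1/2 || 3/4 = 3/4
No assignment yields a value below 3/4, so this is the minimum.

3/4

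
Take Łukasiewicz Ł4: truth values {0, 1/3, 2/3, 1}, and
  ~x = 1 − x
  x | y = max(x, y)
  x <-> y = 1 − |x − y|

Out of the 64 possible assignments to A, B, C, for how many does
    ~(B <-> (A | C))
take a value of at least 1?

8

value 1: 8 assignments (counts)
value 2/3: 16 assignments
value 1/3: 24 assignments
value 0: 16 assignments
So 8 of the 64 assignments meet the threshold.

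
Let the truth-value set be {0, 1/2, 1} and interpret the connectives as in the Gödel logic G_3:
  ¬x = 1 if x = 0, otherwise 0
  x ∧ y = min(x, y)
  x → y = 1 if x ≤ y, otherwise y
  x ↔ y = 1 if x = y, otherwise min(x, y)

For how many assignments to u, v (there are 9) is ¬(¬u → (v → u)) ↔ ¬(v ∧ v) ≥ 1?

4

u = 0, v = 0 ↦ 0  <
u = 0, v = 1/2 ↦ 0  <
u = 0, v = 1 ↦ 0  <
u = 1/2, v = 0 ↦ 0  <
u = 1/2, v = 1/2 ↦ 1  ≥
u = 1/2, v = 1 ↦ 1  ≥
u = 1, v = 0 ↦ 0  <
u = 1, v = 1/2 ↦ 1  ≥
u = 1, v = 1 ↦ 1  ≥
So 4 of the 9 assignments meet the threshold.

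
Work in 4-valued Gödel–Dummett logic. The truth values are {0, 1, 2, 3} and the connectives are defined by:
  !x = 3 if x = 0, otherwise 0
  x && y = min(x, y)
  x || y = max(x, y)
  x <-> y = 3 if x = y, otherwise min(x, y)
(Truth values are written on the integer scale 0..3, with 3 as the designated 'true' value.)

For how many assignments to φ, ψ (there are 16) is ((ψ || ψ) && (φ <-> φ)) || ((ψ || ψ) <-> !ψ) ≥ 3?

4

φ = 0, ψ = 0 ↦ 0  <
φ = 0, ψ = 1 ↦ 1  <
φ = 0, ψ = 2 ↦ 2  <
φ = 0, ψ = 3 ↦ 3  ≥
φ = 1, ψ = 0 ↦ 0  <
φ = 1, ψ = 1 ↦ 1  <
φ = 1, ψ = 2 ↦ 2  <
φ = 1, ψ = 3 ↦ 3  ≥
φ = 2, ψ = 0 ↦ 0  <
φ = 2, ψ = 1 ↦ 1  <
φ = 2, ψ = 2 ↦ 2  <
φ = 2, ψ = 3 ↦ 3  ≥
φ = 3, ψ = 0 ↦ 0  <
φ = 3, ψ = 1 ↦ 1  <
φ = 3, ψ = 2 ↦ 2  <
φ = 3, ψ = 3 ↦ 3  ≥
So 4 of the 16 assignments meet the threshold.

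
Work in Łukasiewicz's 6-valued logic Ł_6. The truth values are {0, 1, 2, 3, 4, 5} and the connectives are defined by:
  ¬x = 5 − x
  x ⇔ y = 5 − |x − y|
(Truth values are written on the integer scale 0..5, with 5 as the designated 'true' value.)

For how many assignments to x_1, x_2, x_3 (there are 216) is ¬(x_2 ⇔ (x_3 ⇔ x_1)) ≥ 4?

30

value 5: 8 assignments (counts)
value 4: 22 assignments (counts)
value 3: 36 assignments
value 2: 50 assignments
value 1: 64 assignments
value 0: 36 assignments
So 30 of the 216 assignments meet the threshold.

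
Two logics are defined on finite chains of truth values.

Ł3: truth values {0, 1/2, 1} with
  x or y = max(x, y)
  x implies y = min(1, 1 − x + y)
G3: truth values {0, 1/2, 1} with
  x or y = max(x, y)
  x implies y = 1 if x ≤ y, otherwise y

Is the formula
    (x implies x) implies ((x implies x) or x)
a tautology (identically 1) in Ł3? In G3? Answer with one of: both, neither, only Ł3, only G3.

both

In Ł3: every assignment gives 1 — tautology.
In G3: every assignment gives 1 — tautology.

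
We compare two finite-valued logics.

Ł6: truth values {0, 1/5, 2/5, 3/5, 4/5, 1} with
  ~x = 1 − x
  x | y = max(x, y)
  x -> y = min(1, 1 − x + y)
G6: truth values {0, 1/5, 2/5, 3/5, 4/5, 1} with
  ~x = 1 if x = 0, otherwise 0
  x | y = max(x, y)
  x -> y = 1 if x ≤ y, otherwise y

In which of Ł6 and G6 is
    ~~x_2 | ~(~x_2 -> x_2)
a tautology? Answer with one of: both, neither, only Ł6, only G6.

In Ł6: at x_2 = 1/5 the value is 3/5 — not a tautology.
In G6: every assignment gives 1 — tautology.

only G6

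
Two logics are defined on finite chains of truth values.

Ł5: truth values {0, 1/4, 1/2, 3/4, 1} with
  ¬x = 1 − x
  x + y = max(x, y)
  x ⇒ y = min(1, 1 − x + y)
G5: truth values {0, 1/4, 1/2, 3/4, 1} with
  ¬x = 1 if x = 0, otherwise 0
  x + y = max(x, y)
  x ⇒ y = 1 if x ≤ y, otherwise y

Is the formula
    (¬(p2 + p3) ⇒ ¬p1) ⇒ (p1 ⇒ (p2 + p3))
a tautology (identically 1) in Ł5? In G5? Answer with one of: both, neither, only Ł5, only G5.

In Ł5: every assignment gives 1 — tautology.
In G5: at p1 = 1/2, p2 = 0, p3 = 1/4 the value is 1/4 — not a tautology.

only Ł5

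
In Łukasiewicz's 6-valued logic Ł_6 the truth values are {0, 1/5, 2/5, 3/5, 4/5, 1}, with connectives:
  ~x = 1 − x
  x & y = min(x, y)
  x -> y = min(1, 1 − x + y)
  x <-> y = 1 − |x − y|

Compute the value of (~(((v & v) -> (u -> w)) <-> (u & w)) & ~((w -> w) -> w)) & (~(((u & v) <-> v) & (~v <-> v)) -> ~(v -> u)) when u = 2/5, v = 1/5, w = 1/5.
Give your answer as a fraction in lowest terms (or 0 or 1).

v & v = 1/5 & 1/5 = 1/5
u -> w = 2/5 -> 1/5 = 4/5
(v & v) -> (u -> w) = 1/5 -> 4/5 = 1
u & w = 2/5 & 1/5 = 1/5
((v & v) -> (u -> w)) <-> (u & w) = 1 <-> 1/5 = 1/5
~(((v & v) -> (u -> w)) <-> (u & w)) = ~1/5 = 4/5
w -> w = 1/5 -> 1/5 = 1
(w -> w) -> w = 1 -> 1/5 = 1/5
~((w -> w) -> w) = ~1/5 = 4/5
~(((v & v) -> (u -> w)) <-> (u & w)) & ~((w -> w) -> w) = 4/5 & 4/5 = 4/5
u & v = 2/5 & 1/5 = 1/5
(u & v) <-> v = 1/5 <-> 1/5 = 1
~v = ~1/5 = 4/5
~v <-> v = 4/5 <-> 1/5 = 2/5
((u & v) <-> v) & (~v <-> v) = 1 & 2/5 = 2/5
~(((u & v) <-> v) & (~v <-> v)) = ~2/5 = 3/5
v -> u = 1/5 -> 2/5 = 1
~(v -> u) = ~1 = 0
~(((u & v) <-> v) & (~v <-> v)) -> ~(v -> u) = 3/5 -> 0 = 2/5
(~(((v & v) -> (u -> w)) <-> (u & w)) & ~((w -> w) -> w)) & (~(((u & v) <-> v) & (~v <-> v)) -> ~(v -> u)) = 4/5 & 2/5 = 2/5

2/5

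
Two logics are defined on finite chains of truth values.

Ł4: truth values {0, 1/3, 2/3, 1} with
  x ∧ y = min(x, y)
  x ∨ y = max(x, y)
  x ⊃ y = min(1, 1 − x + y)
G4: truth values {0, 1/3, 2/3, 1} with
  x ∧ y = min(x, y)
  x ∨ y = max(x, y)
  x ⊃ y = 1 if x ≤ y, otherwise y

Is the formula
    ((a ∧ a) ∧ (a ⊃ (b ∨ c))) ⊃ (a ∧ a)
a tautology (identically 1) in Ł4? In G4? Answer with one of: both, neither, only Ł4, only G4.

both

In Ł4: every assignment gives 1 — tautology.
In G4: every assignment gives 1 — tautology.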